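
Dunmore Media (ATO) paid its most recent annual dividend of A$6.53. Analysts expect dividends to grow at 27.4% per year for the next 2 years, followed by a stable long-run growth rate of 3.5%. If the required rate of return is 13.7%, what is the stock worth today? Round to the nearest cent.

A$98.71

Two-stage DDM. Project D₁…D_2 at 0.274, terminal growth 0.035, discount at r = 0.137.
D_1 = 8.3192
D_2 = 10.5987
Terminal value at t=2: TV = D_3/(r−g) = 10.9696/(0.137−0.035) = 107.5455
P₀ = 8.3192/(1+0.137)^1 + 10.5987/(1+0.137)^2 + 107.5455/(1+0.137)^2 = 98.7053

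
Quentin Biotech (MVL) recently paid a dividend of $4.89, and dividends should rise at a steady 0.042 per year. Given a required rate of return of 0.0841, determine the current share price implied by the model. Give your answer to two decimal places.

$121.03

Gordon growth model: P₀ = D₁/(r − g). D₁ = 4.89 × (1 + 0.042) = 5.0954.
P₀ = 5.0954 / (0.0841 − 0.042) = 5.0954 / 0.0421 = 121.0304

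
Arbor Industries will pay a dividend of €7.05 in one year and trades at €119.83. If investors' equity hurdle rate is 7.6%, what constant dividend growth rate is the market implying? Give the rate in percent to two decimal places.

From P₀ = D₁/(r − g), the implied growth is g = r − D₁/P₀.
g = 0.076 − 7.05/119.83 = 0.076 − 0.05883 = 0.01717

1.72%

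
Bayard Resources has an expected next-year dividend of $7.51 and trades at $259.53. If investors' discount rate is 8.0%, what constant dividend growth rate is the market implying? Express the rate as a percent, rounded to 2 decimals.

From P₀ = D₁/(r − g), the implied growth is g = r − D₁/P₀.
g = 0.08 − 7.51/259.53 = 0.08 − 0.02894 = 0.05106

5.11%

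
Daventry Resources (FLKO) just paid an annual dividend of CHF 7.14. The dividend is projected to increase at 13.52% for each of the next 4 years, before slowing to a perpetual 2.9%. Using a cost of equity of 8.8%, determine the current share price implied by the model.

CHF 179.38

Two-stage DDM. Project D₁…D_4 at 0.1352, terminal growth 0.029, discount at r = 0.088.
D_1 = 8.1053
D_2 = 9.2012
D_3 = 10.4452
D_4 = 11.8574
Terminal value at t=4: TV = D_5/(r−g) = 12.2012/(0.088−0.029) = 206.8003
P₀ = 8.1053/(1+0.088)^1 + 9.2012/(1+0.088)^2 + 10.4452/(1+0.088)^3 + 11.8574/(1+0.088)^4 + 206.8003/(1+0.088)^4 = 179.3775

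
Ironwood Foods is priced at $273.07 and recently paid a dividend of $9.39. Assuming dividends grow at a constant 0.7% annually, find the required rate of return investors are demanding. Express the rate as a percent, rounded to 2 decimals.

Rearranging the constant-growth DDM: r = D₁/P₀ + g.
D₁ = 9.39 × (1 + 0.007) = 9.4557.
r = 9.4557 / 273.07 + 0.007 = 0.03463 + 0.007 = 0.04163

4.16%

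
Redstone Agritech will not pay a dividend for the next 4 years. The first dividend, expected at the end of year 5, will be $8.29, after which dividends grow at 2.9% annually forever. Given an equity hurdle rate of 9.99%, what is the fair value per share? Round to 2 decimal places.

Deferred-dividend DDM. At t=4 the remaining stream is a growing perpetuity with first payment D_5 = 8.29.
V_4 = D_5/(r−g) = 8.29/(0.0999−0.029) = 116.9252
P₀ = V_4/(1+r)^4 = 116.9252/(1+0.0999)^4 = 79.8906

$79.89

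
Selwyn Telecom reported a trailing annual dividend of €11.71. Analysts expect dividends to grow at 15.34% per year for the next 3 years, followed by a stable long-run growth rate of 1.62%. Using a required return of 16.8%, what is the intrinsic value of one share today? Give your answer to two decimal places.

Two-stage DDM. Project D₁…D_3 at 0.1534, terminal growth 0.0162, discount at r = 0.168.
D_1 = 13.5063
D_2 = 15.5782
D_3 = 17.9679
Terminal value at t=3: TV = D_4/(r−g) = 18.2590/(0.168−0.0162) = 120.2830
P₀ = 13.5063/(1+0.168)^1 + 15.5782/(1+0.168)^2 + 17.9679/(1+0.168)^3 + 120.2830/(1+0.168)^3 = 109.7466

€109.75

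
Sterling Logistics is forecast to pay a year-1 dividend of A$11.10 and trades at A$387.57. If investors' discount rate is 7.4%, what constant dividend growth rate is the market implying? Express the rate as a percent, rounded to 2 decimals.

4.54%

From P₀ = D₁/(r − g), the implied growth is g = r − D₁/P₀.
g = 0.074 − 11.10/387.57 = 0.074 − 0.02864 = 0.04536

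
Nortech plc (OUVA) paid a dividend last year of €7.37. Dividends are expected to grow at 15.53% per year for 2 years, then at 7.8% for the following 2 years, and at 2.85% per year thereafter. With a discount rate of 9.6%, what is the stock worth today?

€152.65

Three-stage DDM. Project D₁…D_4; terminal Gordon value at t=4 with g = 0.0285; discount at r = 0.096.
D_1 = 8.5146
D_2 = 9.8369
D_3 = 10.6041
D_4 = 11.4313
TV_4 = 11.7571/(0.096−0.0285) = 174.1787
P₀ = Σ Dₜ/(1+r)ᵗ + TV_4/(1+r)^4 = 152.6474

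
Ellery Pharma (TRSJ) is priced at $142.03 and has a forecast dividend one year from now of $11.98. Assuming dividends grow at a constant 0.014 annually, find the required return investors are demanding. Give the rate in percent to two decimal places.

Rearranging the constant-growth DDM: r = D₁/P₀ + g.
r = 11.9800 / 142.03 + 0.014 = 0.08435 + 0.014 = 0.09835

9.83%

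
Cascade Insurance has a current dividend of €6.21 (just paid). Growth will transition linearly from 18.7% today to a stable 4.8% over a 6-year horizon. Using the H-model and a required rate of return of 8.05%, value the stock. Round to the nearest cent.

H-model: P₀ = D₀[(1+g_L) + H(g_S−g_L)]/(r−g_L), with H = 6/2 = 3.
P₀ = 6.21 × [(1+0.048) + 3×(0.187−0.048)] / (0.0805−0.048)
   = 6.21 × 1.4650 / 0.0325 = 279.9277

€279.93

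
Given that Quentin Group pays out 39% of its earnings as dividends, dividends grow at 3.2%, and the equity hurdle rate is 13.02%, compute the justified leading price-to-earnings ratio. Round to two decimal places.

3.97

Justified leading P/E = b/(r−g) = 0.39/(0.1302−0.032) = 3.9715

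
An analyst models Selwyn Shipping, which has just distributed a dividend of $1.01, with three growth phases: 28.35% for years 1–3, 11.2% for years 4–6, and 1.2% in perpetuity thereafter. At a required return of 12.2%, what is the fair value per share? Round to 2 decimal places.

$21.99

Three-stage DDM. Project D₁…D_6; terminal Gordon value at t=6 with g = 0.012; discount at r = 0.122.
D_1 = 1.2963
D_2 = 1.6638
D_3 = 2.1355
D_4 = 2.3747
D_5 = 2.6407
D_6 = 2.9365
TV_6 = 2.9717/(0.122−0.012) = 27.0154
P₀ = Σ Dₜ/(1+r)ᵗ + TV_6/(1+r)^6 = 21.9855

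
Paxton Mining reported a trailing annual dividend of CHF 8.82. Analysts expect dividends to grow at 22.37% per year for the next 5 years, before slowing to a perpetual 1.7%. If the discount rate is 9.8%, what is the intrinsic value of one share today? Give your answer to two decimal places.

Two-stage DDM. Project D₁…D_5 at 0.2237, terminal growth 0.017, discount at r = 0.098.
D_1 = 10.7930
D_2 = 13.2074
D_3 = 16.1619
D_4 = 19.7774
D_5 = 24.2016
Terminal value at t=5: TV = D_6/(r−g) = 24.6130/(0.098−0.017) = 303.8640
P₀ = 10.7930/(1+0.098)^1 + 13.2074/(1+0.098)^2 + 16.1619/(1+0.098)^3 + 19.7774/(1+0.098)^4 + 24.2016/(1+0.098)^5 + 303.8640/(1+0.098)^5 = 252.1658

CHF 252.17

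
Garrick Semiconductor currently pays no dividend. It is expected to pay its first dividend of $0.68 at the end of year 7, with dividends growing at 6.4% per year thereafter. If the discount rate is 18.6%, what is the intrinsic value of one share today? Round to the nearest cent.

$2.00

Deferred-dividend DDM. At t=6 the remaining stream is a growing perpetuity with first payment D_7 = 0.68.
V_6 = D_7/(r−g) = 0.68/(0.186−0.064) = 5.5738
P₀ = V_6/(1+r)^6 = 5.5738/(1+0.186)^6 = 2.0028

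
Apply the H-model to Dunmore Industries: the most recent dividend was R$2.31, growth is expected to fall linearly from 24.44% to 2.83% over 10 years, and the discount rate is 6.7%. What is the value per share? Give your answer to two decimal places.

H-model: P₀ = D₀[(1+g_L) + H(g_S−g_L)]/(r−g_L), with H = 10/2 = 5.
P₀ = 2.31 × [(1+0.0283) + 5×(0.2444−0.0283)] / (0.067−0.0283)
   = 2.31 × 2.1088 / 0.0387 = 125.8741

R$125.87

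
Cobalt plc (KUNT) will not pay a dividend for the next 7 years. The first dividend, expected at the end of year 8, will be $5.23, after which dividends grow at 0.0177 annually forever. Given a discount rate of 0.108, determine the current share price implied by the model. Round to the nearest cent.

$28.25

Deferred-dividend DDM. At t=7 the remaining stream is a growing perpetuity with first payment D_8 = 5.23.
V_7 = D_8/(r−g) = 5.23/(0.108−0.0177) = 57.9181
P₀ = V_7/(1+r)^7 = 57.9181/(1+0.108)^7 = 28.2511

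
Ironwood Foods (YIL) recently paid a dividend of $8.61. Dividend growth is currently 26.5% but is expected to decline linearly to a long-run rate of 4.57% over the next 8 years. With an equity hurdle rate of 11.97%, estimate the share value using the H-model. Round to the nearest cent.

$223.73

H-model: P₀ = D₀[(1+g_L) + H(g_S−g_L)]/(r−g_L), with H = 8/2 = 4.
P₀ = 8.61 × [(1+0.0457) + 4×(0.265−0.0457)] / (0.1197−0.0457)
   = 8.61 × 1.9229 / 0.074 = 223.7320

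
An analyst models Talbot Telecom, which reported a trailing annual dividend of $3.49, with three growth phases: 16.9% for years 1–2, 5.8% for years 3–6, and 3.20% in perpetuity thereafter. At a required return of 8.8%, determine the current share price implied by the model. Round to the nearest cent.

Three-stage DDM. Project D₁…D_6; terminal Gordon value at t=6 with g = 0.032; discount at r = 0.088.
D_1 = 4.0798
D_2 = 4.7693
D_3 = 5.0459
D_4 = 5.3386
D_5 = 5.6482
D_6 = 5.9758
TV_6 = 6.1670/(0.088−0.032) = 110.1257
P₀ = Σ Dₜ/(1+r)ᵗ + TV_6/(1+r)^6 = 89.2060

$89.21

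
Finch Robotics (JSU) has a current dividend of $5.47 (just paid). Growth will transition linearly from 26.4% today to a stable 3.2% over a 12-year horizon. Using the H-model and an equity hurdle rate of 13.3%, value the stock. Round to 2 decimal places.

H-model: P₀ = D₀[(1+g_L) + H(g_S−g_L)]/(r−g_L), with H = 12/2 = 6.
P₀ = 5.47 × [(1+0.032) + 6×(0.264−0.032)] / (0.133−0.032)
   = 5.47 × 2.4240 / 0.101 = 131.2800

$131.28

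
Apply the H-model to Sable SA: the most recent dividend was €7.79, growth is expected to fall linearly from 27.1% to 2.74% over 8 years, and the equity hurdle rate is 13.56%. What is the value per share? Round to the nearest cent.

H-model: P₀ = D₀[(1+g_L) + H(g_S−g_L)]/(r−g_L), with H = 8/2 = 4.
P₀ = 7.79 × [(1+0.0274) + 4×(0.271−0.0274)] / (0.1356−0.0274)
   = 7.79 × 2.0018 / 0.1082 = 144.1222

€144.12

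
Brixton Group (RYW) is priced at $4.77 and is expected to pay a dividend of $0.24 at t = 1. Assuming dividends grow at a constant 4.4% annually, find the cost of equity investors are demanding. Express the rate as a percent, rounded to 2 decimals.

9.43%

Rearranging the constant-growth DDM: r = D₁/P₀ + g.
r = 0.2400 / 4.77 + 0.044 = 0.05031 + 0.044 = 0.09431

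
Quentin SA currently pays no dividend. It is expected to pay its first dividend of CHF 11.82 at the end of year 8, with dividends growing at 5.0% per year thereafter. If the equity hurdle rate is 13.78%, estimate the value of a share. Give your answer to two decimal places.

Deferred-dividend DDM. At t=7 the remaining stream is a growing perpetuity with first payment D_8 = 11.82.
V_7 = D_8/(r−g) = 11.82/(0.1378−0.05) = 134.6241
P₀ = V_7/(1+r)^7 = 134.6241/(1+0.1378)^7 = 54.5333

CHF 54.53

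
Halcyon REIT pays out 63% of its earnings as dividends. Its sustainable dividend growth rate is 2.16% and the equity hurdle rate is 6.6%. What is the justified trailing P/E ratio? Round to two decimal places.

Justified trailing P/E = b(1+g)/(r−g) = 0.63×(1+0.0216)/(0.066−0.0216) = 14.4957

14.50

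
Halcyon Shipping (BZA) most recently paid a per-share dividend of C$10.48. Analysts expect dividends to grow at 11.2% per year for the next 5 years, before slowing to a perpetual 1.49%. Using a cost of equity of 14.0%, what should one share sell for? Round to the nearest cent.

Two-stage DDM. Project D₁…D_5 at 0.112, terminal growth 0.0149, discount at r = 0.14.
D_1 = 11.6538
D_2 = 12.9590
D_3 = 14.4104
D_4 = 16.0244
D_5 = 17.8191
Terminal value at t=5: TV = D_6/(r−g) = 18.0846/(0.14−0.0149) = 144.5610
P₀ = 11.6538/(1+0.14)^1 + 12.9590/(1+0.14)^2 + 14.4104/(1+0.14)^3 + 16.0244/(1+0.14)^4 + 17.8191/(1+0.14)^5 + 144.5610/(1+0.14)^5 = 123.7435

C$123.74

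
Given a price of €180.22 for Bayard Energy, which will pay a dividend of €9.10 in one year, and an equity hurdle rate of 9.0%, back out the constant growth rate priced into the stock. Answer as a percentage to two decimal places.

From P₀ = D₁/(r − g), the implied growth is g = r − D₁/P₀.
g = 0.09 − 9.10/180.22 = 0.09 − 0.05049 = 0.03951

3.95%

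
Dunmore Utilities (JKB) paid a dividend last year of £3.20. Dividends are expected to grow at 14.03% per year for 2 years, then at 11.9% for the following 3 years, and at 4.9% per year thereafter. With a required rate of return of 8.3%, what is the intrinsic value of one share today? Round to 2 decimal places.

Three-stage DDM. Project D₁…D_5; terminal Gordon value at t=5 with g = 0.049; discount at r = 0.083.
D_1 = 3.6490
D_2 = 4.1609
D_3 = 4.6561
D_4 = 5.2101
D_5 = 5.8301
TV_5 = 6.1158/(0.083−0.049) = 179.8768
P₀ = Σ Dₜ/(1+r)ᵗ + TV_5/(1+r)^5 = 139.0178

£139.02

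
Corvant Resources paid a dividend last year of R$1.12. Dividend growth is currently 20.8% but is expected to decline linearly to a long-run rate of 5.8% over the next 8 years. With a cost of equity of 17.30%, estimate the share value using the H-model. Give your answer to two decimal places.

R$16.15

H-model: P₀ = D₀[(1+g_L) + H(g_S−g_L)]/(r−g_L), with H = 8/2 = 4.
P₀ = 1.12 × [(1+0.058) + 4×(0.208−0.058)] / (0.173−0.058)
   = 1.12 × 1.6580 / 0.115 = 16.1475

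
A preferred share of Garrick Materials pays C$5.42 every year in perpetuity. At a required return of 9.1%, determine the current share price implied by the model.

Zero-growth DDM (perpetuity): P₀ = D/r = 5.42 / 0.091 = 59.5604

C$59.56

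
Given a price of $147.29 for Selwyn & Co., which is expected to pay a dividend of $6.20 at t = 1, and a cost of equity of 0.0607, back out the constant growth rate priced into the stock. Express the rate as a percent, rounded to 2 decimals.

1.86%

From P₀ = D₁/(r − g), the implied growth is g = r − D₁/P₀.
g = 0.0607 − 6.20/147.29 = 0.0607 − 0.04209 = 0.01861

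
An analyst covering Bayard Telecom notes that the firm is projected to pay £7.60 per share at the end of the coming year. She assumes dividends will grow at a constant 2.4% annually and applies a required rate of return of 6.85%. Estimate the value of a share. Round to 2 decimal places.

Gordon growth model: P₀ = D₁/(r − g), with D₁ = 7.60 given directly.
P₀ = 7.6000 / (0.0685 − 0.024) = 7.6000 / 0.0445 = 170.7865

£170.79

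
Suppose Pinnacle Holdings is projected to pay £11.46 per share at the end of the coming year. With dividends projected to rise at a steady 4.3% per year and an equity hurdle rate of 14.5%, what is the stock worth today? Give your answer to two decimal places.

£112.35

Gordon growth model: P₀ = D₁/(r − g), with D₁ = 11.46 given directly.
P₀ = 11.4600 / (0.145 − 0.043) = 11.4600 / 0.102 = 112.3529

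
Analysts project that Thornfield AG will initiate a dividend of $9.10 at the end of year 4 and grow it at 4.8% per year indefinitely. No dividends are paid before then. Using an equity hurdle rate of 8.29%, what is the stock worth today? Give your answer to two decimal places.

$205.33

Deferred-dividend DDM. At t=3 the remaining stream is a growing perpetuity with first payment D_4 = 9.10.
V_3 = D_4/(r−g) = 9.10/(0.0829−0.048) = 260.7450
P₀ = V_3/(1+r)^3 = 260.7450/(1+0.0829)^3 = 205.3293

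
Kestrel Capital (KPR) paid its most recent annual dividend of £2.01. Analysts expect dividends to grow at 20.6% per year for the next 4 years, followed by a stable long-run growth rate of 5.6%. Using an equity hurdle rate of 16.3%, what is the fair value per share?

Two-stage DDM. Project D₁…D_4 at 0.206, terminal growth 0.056, discount at r = 0.163.
D_1 = 2.4241
D_2 = 2.9234
D_3 = 3.5256
D_4 = 4.2519
Terminal value at t=4: TV = D_5/(r−g) = 4.4900/(0.163−0.056) = 41.9629
P₀ = 2.4241/(1+0.163)^1 + 2.9234/(1+0.163)^2 + 3.5256/(1+0.163)^3 + 4.2519/(1+0.163)^4 + 41.9629/(1+0.163)^4 = 31.7487

£31.75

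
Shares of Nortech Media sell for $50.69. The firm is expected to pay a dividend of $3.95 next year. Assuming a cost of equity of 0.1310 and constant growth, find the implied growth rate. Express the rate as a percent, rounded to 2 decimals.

5.31%

From P₀ = D₁/(r − g), the implied growth is g = r − D₁/P₀.
g = 0.131 − 3.95/50.69 = 0.131 − 0.07792 = 0.05308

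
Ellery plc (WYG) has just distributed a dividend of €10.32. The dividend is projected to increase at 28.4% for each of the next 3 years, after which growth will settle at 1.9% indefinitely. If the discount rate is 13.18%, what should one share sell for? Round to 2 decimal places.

Two-stage DDM. Project D₁…D_3 at 0.284, terminal growth 0.019, discount at r = 0.1318.
D_1 = 13.2509
D_2 = 17.0141
D_3 = 21.8461
Terminal value at t=3: TV = D_4/(r−g) = 22.2612/(0.1318−0.019) = 197.3512
P₀ = 13.2509/(1+0.1318)^1 + 17.0141/(1+0.1318)^2 + 21.8461/(1+0.1318)^3 + 197.3512/(1+0.1318)^3 = 176.1811

€176.18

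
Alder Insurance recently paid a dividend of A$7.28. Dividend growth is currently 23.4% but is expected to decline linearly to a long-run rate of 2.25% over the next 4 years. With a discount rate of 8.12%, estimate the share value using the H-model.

A$179.27

H-model: P₀ = D₀[(1+g_L) + H(g_S−g_L)]/(r−g_L), with H = 4/2 = 2.
P₀ = 7.28 × [(1+0.0225) + 2×(0.234−0.0225)] / (0.0812−0.0225)
   = 7.28 × 1.4455 / 0.0587 = 179.2716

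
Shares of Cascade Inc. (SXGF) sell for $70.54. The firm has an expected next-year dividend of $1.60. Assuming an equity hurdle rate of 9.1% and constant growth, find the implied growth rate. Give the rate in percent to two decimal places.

6.83%

From P₀ = D₁/(r − g), the implied growth is g = r − D₁/P₀.
g = 0.091 − 1.60/70.54 = 0.091 − 0.02268 = 0.06832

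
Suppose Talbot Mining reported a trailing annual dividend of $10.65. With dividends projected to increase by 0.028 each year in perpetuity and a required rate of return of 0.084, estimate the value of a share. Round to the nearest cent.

Gordon growth model: P₀ = D₁/(r − g). D₁ = 10.65 × (1 + 0.028) = 10.9482.
P₀ = 10.9482 / (0.084 − 0.028) = 10.9482 / 0.056 = 195.5036

$195.50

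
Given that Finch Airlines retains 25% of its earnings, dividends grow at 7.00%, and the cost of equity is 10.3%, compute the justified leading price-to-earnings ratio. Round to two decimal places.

22.73

Payout ratio b = 1 − 0.25 = 0.75.
Justified leading P/E = b/(r−g) = 0.75/(0.103−0.07) = 22.7273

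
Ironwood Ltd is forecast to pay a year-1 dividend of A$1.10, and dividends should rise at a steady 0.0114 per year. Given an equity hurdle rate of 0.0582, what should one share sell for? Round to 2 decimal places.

A$23.50

Gordon growth model: P₀ = D₁/(r − g), with D₁ = 1.10 given directly.
P₀ = 1.1000 / (0.0582 − 0.0114) = 1.1000 / 0.0468 = 23.5043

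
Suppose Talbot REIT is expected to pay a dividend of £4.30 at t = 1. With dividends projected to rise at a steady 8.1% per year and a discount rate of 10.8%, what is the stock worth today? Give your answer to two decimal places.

£159.26

Gordon growth model: P₀ = D₁/(r − g), with D₁ = 4.30 given directly.
P₀ = 4.3000 / (0.108 − 0.081) = 4.3000 / 0.027 = 159.2593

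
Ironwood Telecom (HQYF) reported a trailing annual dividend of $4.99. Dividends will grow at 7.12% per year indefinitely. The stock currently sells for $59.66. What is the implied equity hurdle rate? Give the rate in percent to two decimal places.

16.08%

Rearranging the constant-growth DDM: r = D₁/P₀ + g.
D₁ = 4.99 × (1 + 0.0712) = 5.3453.
r = 5.3453 / 59.66 + 0.0712 = 0.08960 + 0.0712 = 0.16080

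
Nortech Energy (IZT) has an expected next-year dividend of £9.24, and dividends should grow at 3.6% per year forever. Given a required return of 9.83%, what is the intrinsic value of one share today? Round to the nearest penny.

£148.31

Gordon growth model: P₀ = D₁/(r − g), with D₁ = 9.24 given directly.
P₀ = 9.2400 / (0.0983 − 0.036) = 9.2400 / 0.0623 = 148.3146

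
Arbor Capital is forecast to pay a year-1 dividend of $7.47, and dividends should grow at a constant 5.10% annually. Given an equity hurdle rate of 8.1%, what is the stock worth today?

Gordon growth model: P₀ = D₁/(r − g), with D₁ = 7.47 given directly.
P₀ = 7.4700 / (0.081 − 0.051) = 7.4700 / 0.03 = 249.0000

$249.00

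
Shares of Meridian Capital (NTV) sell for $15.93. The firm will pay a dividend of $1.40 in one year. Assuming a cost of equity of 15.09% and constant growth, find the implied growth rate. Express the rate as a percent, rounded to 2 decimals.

6.30%

From P₀ = D₁/(r − g), the implied growth is g = r − D₁/P₀.
g = 0.1509 − 1.40/15.93 = 0.1509 − 0.08788 = 0.06302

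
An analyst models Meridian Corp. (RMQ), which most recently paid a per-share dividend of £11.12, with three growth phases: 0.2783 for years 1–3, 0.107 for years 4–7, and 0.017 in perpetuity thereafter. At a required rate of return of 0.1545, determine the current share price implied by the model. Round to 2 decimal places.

£189.83

Three-stage DDM. Project D₁…D_7; terminal Gordon value at t=7 with g = 0.017; discount at r = 0.1545.
D_1 = 14.2147
D_2 = 18.1706
D_3 = 23.2275
D_4 = 25.7129
D_5 = 28.4642
D_6 = 31.5098
D_7 = 34.8814
TV_7 = 35.4744/(0.1545−0.017) = 257.9954
P₀ = Σ Dₜ/(1+r)ᵗ + TV_7/(1+r)^7 = 189.8324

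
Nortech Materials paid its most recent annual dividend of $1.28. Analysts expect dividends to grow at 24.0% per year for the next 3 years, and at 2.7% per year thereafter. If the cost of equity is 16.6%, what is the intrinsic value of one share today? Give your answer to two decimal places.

$15.72

Two-stage DDM. Project D₁…D_3 at 0.24, terminal growth 0.027, discount at r = 0.166.
D_1 = 1.5872
D_2 = 1.9681
D_3 = 2.4405
Terminal value at t=3: TV = D_4/(r−g) = 2.5064/(0.166−0.027) = 18.0315
P₀ = 1.5872/(1+0.166)^1 + 1.9681/(1+0.166)^2 + 2.4405/(1+0.166)^3 + 18.0315/(1+0.166)^3 = 15.7229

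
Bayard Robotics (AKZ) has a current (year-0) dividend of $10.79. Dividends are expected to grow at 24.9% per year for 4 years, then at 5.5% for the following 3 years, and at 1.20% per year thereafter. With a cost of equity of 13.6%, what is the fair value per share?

$198.96

Three-stage DDM. Project D₁…D_7; terminal Gordon value at t=7 with g = 0.012; discount at r = 0.136.
D_1 = 13.4767
D_2 = 16.8324
D_3 = 21.0237
D_4 = 26.2586
D_5 = 27.7028
D_6 = 29.2265
D_7 = 30.8339
TV_7 = 31.2039/(0.136−0.012) = 251.6445
P₀ = Σ Dₜ/(1+r)ᵗ + TV_7/(1+r)^7 = 198.9578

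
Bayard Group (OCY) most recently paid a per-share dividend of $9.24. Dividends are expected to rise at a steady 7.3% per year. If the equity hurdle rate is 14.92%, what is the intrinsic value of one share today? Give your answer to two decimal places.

$130.11

Gordon growth model: P₀ = D₁/(r − g). D₁ = 9.24 × (1 + 0.073) = 9.9145.
P₀ = 9.9145 / (0.1492 − 0.073) = 9.9145 / 0.0762 = 130.1118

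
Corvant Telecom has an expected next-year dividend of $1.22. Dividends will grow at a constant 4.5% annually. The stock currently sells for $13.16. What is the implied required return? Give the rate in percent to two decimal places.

Rearranging the constant-growth DDM: r = D₁/P₀ + g.
r = 1.2200 / 13.16 + 0.045 = 0.09271 + 0.045 = 0.13771

13.77%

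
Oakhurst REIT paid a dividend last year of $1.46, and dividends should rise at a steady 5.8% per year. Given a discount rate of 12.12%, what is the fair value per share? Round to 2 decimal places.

Gordon growth model: P₀ = D₁/(r − g). D₁ = 1.46 × (1 + 0.058) = 1.5447.
P₀ = 1.5447 / (0.1212 − 0.058) = 1.5447 / 0.0632 = 24.4411

$24.44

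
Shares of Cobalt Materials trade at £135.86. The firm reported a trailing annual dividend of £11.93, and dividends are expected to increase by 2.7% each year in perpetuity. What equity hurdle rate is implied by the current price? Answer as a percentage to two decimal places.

11.72%

Rearranging the constant-growth DDM: r = D₁/P₀ + g.
D₁ = 11.93 × (1 + 0.027) = 12.2521.
r = 12.2521 / 135.86 + 0.027 = 0.09018 + 0.027 = 0.11718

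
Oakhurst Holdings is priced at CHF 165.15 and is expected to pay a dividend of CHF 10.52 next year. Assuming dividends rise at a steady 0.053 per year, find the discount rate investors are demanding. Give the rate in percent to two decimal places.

Rearranging the constant-growth DDM: r = D₁/P₀ + g.
r = 10.5200 / 165.15 + 0.053 = 0.06370 + 0.053 = 0.11670

11.67%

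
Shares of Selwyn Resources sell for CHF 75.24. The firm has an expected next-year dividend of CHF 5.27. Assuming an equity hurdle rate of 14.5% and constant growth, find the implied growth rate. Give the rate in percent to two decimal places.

From P₀ = D₁/(r − g), the implied growth is g = r − D₁/P₀.
g = 0.145 − 5.27/75.24 = 0.145 − 0.07004 = 0.07496

7.50%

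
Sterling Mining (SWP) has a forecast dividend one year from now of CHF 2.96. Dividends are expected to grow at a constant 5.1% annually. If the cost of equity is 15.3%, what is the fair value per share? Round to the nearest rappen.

Gordon growth model: P₀ = D₁/(r − g), with D₁ = 2.96 given directly.
P₀ = 2.9600 / (0.153 − 0.051) = 2.9600 / 0.102 = 29.0196

CHF 29.02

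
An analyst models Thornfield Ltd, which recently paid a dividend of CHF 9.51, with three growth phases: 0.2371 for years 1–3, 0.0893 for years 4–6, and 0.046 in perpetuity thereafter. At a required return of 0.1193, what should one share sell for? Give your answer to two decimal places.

CHF 240.34

Three-stage DDM. Project D₁…D_6; terminal Gordon value at t=6 with g = 0.046; discount at r = 0.1193.
D_1 = 11.7648
D_2 = 14.5543
D_3 = 18.0051
D_4 = 19.6129
D_5 = 21.3644
D_6 = 23.2722
TV_6 = 24.3427/(0.1193−0.046) = 332.0972
P₀ = Σ Dₜ/(1+r)ᵗ + TV_6/(1+r)^6 = 240.3417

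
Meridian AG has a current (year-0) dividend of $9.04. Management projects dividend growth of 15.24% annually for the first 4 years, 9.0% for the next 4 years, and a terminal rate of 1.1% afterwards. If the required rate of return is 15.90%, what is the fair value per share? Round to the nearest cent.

$113.25

Three-stage DDM. Project D₁…D_8; terminal Gordon value at t=8 with g = 0.011; discount at r = 0.159.
D_1 = 10.4177
D_2 = 12.0054
D_3 = 13.8350
D_4 = 15.9434
D_5 = 17.3783
D_6 = 18.9424
D_7 = 20.6472
D_8 = 22.5054
TV_8 = 22.7530/(0.159−0.011) = 153.7365
P₀ = Σ Dₜ/(1+r)ᵗ + TV_8/(1+r)^8 = 113.2533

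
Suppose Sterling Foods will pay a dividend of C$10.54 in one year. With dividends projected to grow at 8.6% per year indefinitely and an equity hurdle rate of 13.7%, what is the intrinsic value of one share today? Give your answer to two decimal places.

C$206.67

Gordon growth model: P₀ = D₁/(r − g), with D₁ = 10.54 given directly.
P₀ = 10.5400 / (0.137 − 0.086) = 10.5400 / 0.051 = 206.6667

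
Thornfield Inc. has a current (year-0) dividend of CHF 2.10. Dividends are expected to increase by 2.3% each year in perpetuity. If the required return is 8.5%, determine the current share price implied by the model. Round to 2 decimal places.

Gordon growth model: P₀ = D₁/(r − g). D₁ = 2.10 × (1 + 0.023) = 2.1483.
P₀ = 2.1483 / (0.085 − 0.023) = 2.1483 / 0.062 = 34.6500

CHF 34.65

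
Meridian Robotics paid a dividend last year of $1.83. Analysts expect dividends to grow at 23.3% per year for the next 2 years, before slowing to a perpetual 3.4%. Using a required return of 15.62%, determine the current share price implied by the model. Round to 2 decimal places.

Two-stage DDM. Project D₁…D_2 at 0.233, terminal growth 0.034, discount at r = 0.1562.
D_1 = 2.2564
D_2 = 2.7821
Terminal value at t=2: TV = D_3/(r−g) = 2.8767/(0.1562−0.034) = 23.5411
P₀ = 2.2564/(1+0.1562)^1 + 2.7821/(1+0.1562)^2 + 23.5411/(1+0.1562)^2 = 21.6428

$21.64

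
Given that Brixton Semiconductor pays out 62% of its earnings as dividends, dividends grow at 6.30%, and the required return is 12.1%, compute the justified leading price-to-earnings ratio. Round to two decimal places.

10.69

Justified leading P/E = b/(r−g) = 0.62/(0.121−0.063) = 10.6897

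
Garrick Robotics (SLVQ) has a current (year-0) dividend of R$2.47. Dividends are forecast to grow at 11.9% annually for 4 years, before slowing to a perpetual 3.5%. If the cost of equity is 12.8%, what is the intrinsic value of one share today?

Two-stage DDM. Project D₁…D_4 at 0.119, terminal growth 0.035, discount at r = 0.128.
D_1 = 2.7639
D_2 = 3.0928
D_3 = 3.4609
D_4 = 3.8727
Terminal value at t=4: TV = D_5/(r−g) = 4.0083/(0.128−0.035) = 43.0997
P₀ = 2.7639/(1+0.128)^1 + 3.0928/(1+0.128)^2 + 3.4609/(1+0.128)^3 + 3.8727/(1+0.128)^4 + 43.0997/(1+0.128)^4 = 36.3063

R$36.31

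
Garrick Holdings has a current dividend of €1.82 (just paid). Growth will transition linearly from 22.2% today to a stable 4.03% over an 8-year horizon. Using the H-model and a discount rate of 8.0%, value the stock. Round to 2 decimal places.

€81.01

H-model: P₀ = D₀[(1+g_L) + H(g_S−g_L)]/(r−g_L), with H = 8/2 = 4.
P₀ = 1.82 × [(1+0.0403) + 4×(0.222−0.0403)] / (0.08−0.0403)
   = 1.82 × 1.7671 / 0.0397 = 81.0106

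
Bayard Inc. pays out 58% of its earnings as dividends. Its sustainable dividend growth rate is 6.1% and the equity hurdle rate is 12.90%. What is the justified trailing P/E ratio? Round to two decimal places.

9.05

Justified trailing P/E = b(1+g)/(r−g) = 0.58×(1+0.061)/(0.129−0.061) = 9.0497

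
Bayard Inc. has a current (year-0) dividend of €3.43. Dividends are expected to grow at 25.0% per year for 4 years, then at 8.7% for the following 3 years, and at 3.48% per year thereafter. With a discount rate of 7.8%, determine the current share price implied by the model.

Three-stage DDM. Project D₁…D_7; terminal Gordon value at t=7 with g = 0.0348; discount at r = 0.078.
D_1 = 4.2875
D_2 = 5.3594
D_3 = 6.6992
D_4 = 8.3740
D_5 = 9.1026
D_6 = 9.8945
D_7 = 10.7553
TV_7 = 11.1296/(0.078−0.0348) = 257.6294
P₀ = Σ Dₜ/(1+r)ᵗ + TV_7/(1+r)^7 = 191.3405

€191.34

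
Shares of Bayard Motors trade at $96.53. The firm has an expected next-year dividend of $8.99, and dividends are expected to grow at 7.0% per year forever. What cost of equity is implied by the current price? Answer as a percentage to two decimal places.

16.31%

Rearranging the constant-growth DDM: r = D₁/P₀ + g.
r = 8.9900 / 96.53 + 0.07 = 0.09313 + 0.07 = 0.16313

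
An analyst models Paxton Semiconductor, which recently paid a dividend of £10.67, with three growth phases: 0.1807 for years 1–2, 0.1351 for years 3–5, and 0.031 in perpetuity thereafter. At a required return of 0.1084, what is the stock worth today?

£234.79

Three-stage DDM. Project D₁…D_5; terminal Gordon value at t=5 with g = 0.031; discount at r = 0.1084.
D_1 = 12.5981
D_2 = 14.8745
D_3 = 16.8841
D_4 = 19.1651
D_5 = 21.7543
TV_5 = 22.4287/(0.1084−0.031) = 289.7768
P₀ = Σ Dₜ/(1+r)ᵗ + TV_5/(1+r)^5 = 234.7870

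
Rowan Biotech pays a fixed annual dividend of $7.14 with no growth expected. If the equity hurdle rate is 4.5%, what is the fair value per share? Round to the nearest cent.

Zero-growth DDM (perpetuity): P₀ = D/r = 7.14 / 0.045 = 158.6667

$158.67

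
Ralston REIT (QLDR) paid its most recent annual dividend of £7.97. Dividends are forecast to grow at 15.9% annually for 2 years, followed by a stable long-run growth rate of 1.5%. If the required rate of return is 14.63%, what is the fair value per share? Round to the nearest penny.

£79.19

Two-stage DDM. Project D₁…D_2 at 0.159, terminal growth 0.015, discount at r = 0.1463.
D_1 = 9.2372
D_2 = 10.7059
Terminal value at t=2: TV = D_3/(r−g) = 10.8665/(0.1463−0.015) = 82.7611
P₀ = 9.2372/(1+0.1463)^1 + 10.7059/(1+0.1463)^2 + 82.7611/(1+0.1463)^2 = 79.1898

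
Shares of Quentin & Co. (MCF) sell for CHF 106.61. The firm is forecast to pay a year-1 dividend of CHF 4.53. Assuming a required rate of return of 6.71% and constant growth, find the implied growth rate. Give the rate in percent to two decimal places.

From P₀ = D₁/(r − g), the implied growth is g = r − D₁/P₀.
g = 0.0671 − 4.53/106.61 = 0.0671 − 0.04249 = 0.02461

2.46%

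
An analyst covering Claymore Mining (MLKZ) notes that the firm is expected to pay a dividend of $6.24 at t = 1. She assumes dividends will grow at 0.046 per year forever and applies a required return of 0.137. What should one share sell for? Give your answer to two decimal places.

Gordon growth model: P₀ = D₁/(r − g), with D₁ = 6.24 given directly.
P₀ = 6.2400 / (0.137 − 0.046) = 6.2400 / 0.091 = 68.5714

$68.57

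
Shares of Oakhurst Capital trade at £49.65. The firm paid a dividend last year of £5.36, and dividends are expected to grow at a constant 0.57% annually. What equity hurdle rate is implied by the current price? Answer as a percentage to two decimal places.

Rearranging the constant-growth DDM: r = D₁/P₀ + g.
D₁ = 5.36 × (1 + 0.0057) = 5.3906.
r = 5.3906 / 49.65 + 0.0057 = 0.10857 + 0.0057 = 0.11427

11.43%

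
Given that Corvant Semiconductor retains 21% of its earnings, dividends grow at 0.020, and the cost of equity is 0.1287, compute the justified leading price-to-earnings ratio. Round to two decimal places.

Payout ratio b = 1 − 0.21 = 0.79.
Justified leading P/E = b/(r−g) = 0.79/(0.1287−0.02) = 7.2677

7.27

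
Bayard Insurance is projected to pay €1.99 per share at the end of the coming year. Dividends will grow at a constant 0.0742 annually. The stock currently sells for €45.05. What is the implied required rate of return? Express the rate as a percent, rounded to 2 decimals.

11.84%

Rearranging the constant-growth DDM: r = D₁/P₀ + g.
r = 1.9900 / 45.05 + 0.0742 = 0.04417 + 0.0742 = 0.11837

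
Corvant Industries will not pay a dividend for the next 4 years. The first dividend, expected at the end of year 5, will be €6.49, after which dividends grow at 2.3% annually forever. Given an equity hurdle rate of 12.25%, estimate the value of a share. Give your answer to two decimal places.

Deferred-dividend DDM. At t=4 the remaining stream is a growing perpetuity with first payment D_5 = 6.49.
V_4 = D_5/(r−g) = 6.49/(0.1225−0.023) = 65.2261
P₀ = V_4/(1+r)^4 = 65.2261/(1+0.1225)^4 = 41.0843

€41.08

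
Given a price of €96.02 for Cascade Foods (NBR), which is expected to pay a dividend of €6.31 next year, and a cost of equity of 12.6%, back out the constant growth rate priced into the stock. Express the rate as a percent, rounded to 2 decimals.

6.03%

From P₀ = D₁/(r − g), the implied growth is g = r − D₁/P₀.
g = 0.126 − 6.31/96.02 = 0.126 − 0.06572 = 0.06028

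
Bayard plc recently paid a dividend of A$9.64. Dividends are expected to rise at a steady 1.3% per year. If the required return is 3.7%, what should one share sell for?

Gordon growth model: P₀ = D₁/(r − g). D₁ = 9.64 × (1 + 0.013) = 9.7653.
P₀ = 9.7653 / (0.037 − 0.013) = 9.7653 / 0.024 = 406.8883

A$406.89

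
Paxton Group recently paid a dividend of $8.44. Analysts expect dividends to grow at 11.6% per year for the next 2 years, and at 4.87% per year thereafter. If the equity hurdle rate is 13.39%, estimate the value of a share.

Two-stage DDM. Project D₁…D_2 at 0.116, terminal growth 0.0487, discount at r = 0.1339.
D_1 = 9.4190
D_2 = 10.5116
Terminal value at t=2: TV = D_3/(r−g) = 11.0236/(0.1339−0.0487) = 129.3846
P₀ = 9.4190/(1+0.1339)^1 + 10.5116/(1+0.1339)^2 + 129.3846/(1+0.1339)^2 = 117.1137

$117.11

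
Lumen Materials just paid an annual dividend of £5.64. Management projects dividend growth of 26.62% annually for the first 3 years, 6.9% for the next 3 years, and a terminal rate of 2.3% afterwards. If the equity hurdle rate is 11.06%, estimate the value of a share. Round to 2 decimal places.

£132.41

Three-stage DDM. Project D₁…D_6; terminal Gordon value at t=6 with g = 0.023; discount at r = 0.1106.
D_1 = 7.1414
D_2 = 9.0424
D_3 = 11.4495
D_4 = 12.2395
D_5 = 13.0840
D_6 = 13.9868
TV_6 = 14.3085/(0.1106−0.023) = 163.3393
P₀ = Σ Dₜ/(1+r)ᵗ + TV_6/(1+r)^6 = 132.4073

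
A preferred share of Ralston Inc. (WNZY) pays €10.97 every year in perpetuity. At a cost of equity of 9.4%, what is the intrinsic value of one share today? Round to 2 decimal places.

€116.70

Zero-growth DDM (perpetuity): P₀ = D/r = 10.97 / 0.094 = 116.7021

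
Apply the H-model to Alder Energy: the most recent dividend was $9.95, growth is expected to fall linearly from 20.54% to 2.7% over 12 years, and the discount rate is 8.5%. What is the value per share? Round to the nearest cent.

H-model: P₀ = D₀[(1+g_L) + H(g_S−g_L)]/(r−g_L), with H = 12/2 = 6.
P₀ = 9.95 × [(1+0.027) + 6×(0.2054−0.027)] / (0.085−0.027)
   = 9.95 × 2.0974 / 0.058 = 359.8126

$359.81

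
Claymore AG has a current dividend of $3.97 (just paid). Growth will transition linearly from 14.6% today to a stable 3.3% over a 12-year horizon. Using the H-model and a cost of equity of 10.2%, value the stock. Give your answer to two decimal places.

H-model: P₀ = D₀[(1+g_L) + H(g_S−g_L)]/(r−g_L), with H = 12/2 = 6.
P₀ = 3.97 × [(1+0.033) + 6×(0.146−0.033)] / (0.102−0.033)
   = 3.97 × 1.7110 / 0.069 = 98.4445

$98.44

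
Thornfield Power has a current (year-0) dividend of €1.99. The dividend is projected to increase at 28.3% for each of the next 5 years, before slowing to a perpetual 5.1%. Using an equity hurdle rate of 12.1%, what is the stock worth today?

Two-stage DDM. Project D₁…D_5 at 0.283, terminal growth 0.051, discount at r = 0.121.
D_1 = 2.5532
D_2 = 3.2757
D_3 = 4.2027
D_4 = 5.3921
D_5 = 6.9181
Terminal value at t=5: TV = D_6/(r−g) = 7.2709/(0.121−0.051) = 103.8702
P₀ = 2.5532/(1+0.121)^1 + 3.2757/(1+0.121)^2 + 4.2027/(1+0.121)^3 + 5.3921/(1+0.121)^4 + 6.9181/(1+0.121)^5 + 103.8702/(1+0.121)^5 = 73.8667

€73.87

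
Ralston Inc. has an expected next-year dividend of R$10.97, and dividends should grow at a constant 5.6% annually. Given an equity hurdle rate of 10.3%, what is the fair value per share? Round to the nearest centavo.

R$233.40

Gordon growth model: P₀ = D₁/(r − g), with D₁ = 10.97 given directly.
P₀ = 10.9700 / (0.103 − 0.056) = 10.9700 / 0.047 = 233.4043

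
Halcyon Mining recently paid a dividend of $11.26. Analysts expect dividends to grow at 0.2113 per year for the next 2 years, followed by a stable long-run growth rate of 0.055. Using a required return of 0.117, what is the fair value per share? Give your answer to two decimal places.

$250.77

Two-stage DDM. Project D₁…D_2 at 0.2113, terminal growth 0.055, discount at r = 0.117.
D_1 = 13.6392
D_2 = 16.5212
Terminal value at t=2: TV = D_3/(r−g) = 17.4299/(0.117−0.055) = 281.1270
P₀ = 13.6392/(1+0.117)^1 + 16.5212/(1+0.117)^2 + 281.1270/(1+0.117)^2 = 250.7702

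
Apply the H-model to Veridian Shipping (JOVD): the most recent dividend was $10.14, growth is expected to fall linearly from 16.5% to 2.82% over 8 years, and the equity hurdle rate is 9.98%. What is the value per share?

$223.11

H-model: P₀ = D₀[(1+g_L) + H(g_S−g_L)]/(r−g_L), with H = 8/2 = 4.
P₀ = 10.14 × [(1+0.0282) + 4×(0.165−0.0282)] / (0.0998−0.0282)
   = 10.14 × 1.5754 / 0.0716 = 223.1083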